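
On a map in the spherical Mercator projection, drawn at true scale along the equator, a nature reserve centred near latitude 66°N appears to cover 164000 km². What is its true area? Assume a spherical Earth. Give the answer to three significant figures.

27100 km²

Mercator is conformal, so the point scale is isotropic: h = k = sec φ = 1/cos φ.
Areal scale = k² = sec²φ = 1/cos²(66°) = 1/0.4067² = 6.045.
True area = apparent / (areal scale) = 164000 / 6.045 ≈ 27100 km².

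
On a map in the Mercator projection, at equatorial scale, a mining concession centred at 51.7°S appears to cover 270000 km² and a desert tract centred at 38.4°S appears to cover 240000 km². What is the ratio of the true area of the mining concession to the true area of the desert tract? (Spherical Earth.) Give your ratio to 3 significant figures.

Mercator's areal exaggeration is sec²φ; hence true area = (apparent area) · cos²φ.
True area of mining concession: 270000 × cos²(51.7°) = 270000 × 0.3841 = 103700 km².
True area of desert tract: 240000 × cos²(38.4°) = 240000 × 0.6142 = 147400 km².
Ratio = 103700 / 147400 ≈ 0.704.

0.704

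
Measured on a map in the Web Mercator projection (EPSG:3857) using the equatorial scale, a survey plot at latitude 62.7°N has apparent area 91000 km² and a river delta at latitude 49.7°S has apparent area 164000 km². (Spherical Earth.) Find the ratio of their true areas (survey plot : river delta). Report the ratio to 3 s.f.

On Mercator the areal scale is sec²φ, so true area = apparent × cos²φ.
True area of survey plot: 91000 × cos²(62.7°) = 91000 × 0.2104 = 19140 km².
True area of river delta: 164000 × cos²(49.7°) = 164000 × 0.4183 = 68610 km².
Ratio = 19140 / 68610 ≈ 0.279.

0.279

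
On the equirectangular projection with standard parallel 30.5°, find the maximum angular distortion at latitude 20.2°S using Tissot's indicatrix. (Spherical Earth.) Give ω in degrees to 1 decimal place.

With standard parallel φ₀ = 30.5°, the equirectangular projection gives x = Rλ cos φ₀, y = Rφ, so h = 1 and k = cos 30.5° / cos φ.
At 20.2°: h = 1.000, k = 0.9181; principal scales a = 1.000, b = 0.9181.
sin(ω/2) = (a − b)/(a + b) = 0.08190/1.918 = 0.04270, so ω = 2 arcsin(0.04270) ≈ 4.9°.

4.9°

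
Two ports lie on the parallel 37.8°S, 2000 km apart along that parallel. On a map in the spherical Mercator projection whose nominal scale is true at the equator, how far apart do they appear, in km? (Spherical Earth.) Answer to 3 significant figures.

2530 km

Mercator is conformal, so the point scale is isotropic: h = k = sec φ = 1/cos φ.
Along the parallel, k = sec 37.8° = 1/0.7902 = 1.266.
Map distance = 2000 × 1.266 ≈ 2530 km.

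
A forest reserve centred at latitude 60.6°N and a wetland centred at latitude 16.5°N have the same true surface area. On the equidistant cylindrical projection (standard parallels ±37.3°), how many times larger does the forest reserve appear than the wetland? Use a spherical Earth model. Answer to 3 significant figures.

1.95

In the equirectangular projection with standard parallel φ₀ = 37.3° (x = Rλ cos φ₀, y = Rφ), meridians are true-scale (h = 1) and the parallel scale is k = cos φ₀ / cos φ.
Areal scale at 60.6°: h·k = 1.000 × 1.620 = 1.620.
Areal scale at 16.5°: h·k = 1.000 × 0.8296 = 0.8296.
Ratio = 1.620/0.8296 ≈ 1.95.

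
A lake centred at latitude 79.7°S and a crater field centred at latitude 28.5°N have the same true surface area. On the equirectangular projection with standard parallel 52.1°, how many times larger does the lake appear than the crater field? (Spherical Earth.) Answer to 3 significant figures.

The equidistant cylindrical projection with φ₀ = 52.1° has h = 1 (meridians true) and k = cos φ₀ / cos φ along parallels.
Areal scale at 79.7°: h·k = 1.000 × 3.436 = 3.436.
Areal scale at 28.5°: h·k = 1.000 × 0.6990 = 0.6990.
Ratio = 3.436/0.6990 ≈ 4.92.

4.92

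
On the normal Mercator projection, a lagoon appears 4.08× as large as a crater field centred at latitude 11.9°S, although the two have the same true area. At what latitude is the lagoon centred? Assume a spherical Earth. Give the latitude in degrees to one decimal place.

On Mercator, (apparent₁)/(apparent₂) = sec²φ₁ / sec²φ₂ when true areas are equal.
cos²φ₂ / cos²φ₁ = 4.08  ⇒  cos φ₁ = cos 11.9° / √4.08 = 0.9785/2.020 = 0.4844.
φ₁ = arccos(0.4844) ≈ 61.0°.

61.0°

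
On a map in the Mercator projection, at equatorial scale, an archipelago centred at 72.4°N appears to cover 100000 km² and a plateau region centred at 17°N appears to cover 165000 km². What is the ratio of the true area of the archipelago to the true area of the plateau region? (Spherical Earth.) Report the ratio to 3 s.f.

On Mercator the areal scale is sec²φ, so true area = apparent × cos²φ.
True area of archipelago: 100000 × cos²(72.4°) = 100000 × 0.09143 = 9143 km².
True area of plateau region: 165000 × cos²(17°) = 165000 × 0.9145 = 150900 km².
Ratio = 9143 / 150900 ≈ 0.0606.

0.0606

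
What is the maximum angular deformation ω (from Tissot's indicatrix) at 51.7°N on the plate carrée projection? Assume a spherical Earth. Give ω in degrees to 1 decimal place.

27.2°

In the plate carrée (x = Rλ, y = Rφ), meridians are true-scale (h = 1) and parallels are stretched by k = sec φ.
At 51.7°: h = 1.000, k = 1.613; principal scales a = 1.613, b = 1.000.
sin(ω/2) = (a − b)/(a + b) = 0.6135/2.613 = 0.2347, so ω = 2 arcsin(0.2347) ≈ 27.2°.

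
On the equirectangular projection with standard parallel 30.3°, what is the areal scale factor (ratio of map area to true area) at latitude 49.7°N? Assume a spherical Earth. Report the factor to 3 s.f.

1.33

In the equirectangular projection with standard parallel φ₀ = 30.3° (x = Rλ cos φ₀, y = Rφ), meridians are true-scale (h = 1) and the parallel scale is k = cos φ₀ / cos φ.
Areal scale = h·k = 1 × cos φ₀ / cos φ; at 49.7°, h = 1.000, k = 1.335, so h·k = 1.335.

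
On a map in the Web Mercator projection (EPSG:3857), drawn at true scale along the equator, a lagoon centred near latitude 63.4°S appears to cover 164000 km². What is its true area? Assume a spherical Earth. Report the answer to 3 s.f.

The Mercator projection is conformal; its linear scale factor is the same in every direction and equals sec φ = 1/cos φ.
Areal scale = k² = sec²φ = 1/cos²(63.4°) = 1/0.4478² = 4.988.
True area = apparent / (areal scale) = 164000 / 4.988 ≈ 32900 km².

32900 km²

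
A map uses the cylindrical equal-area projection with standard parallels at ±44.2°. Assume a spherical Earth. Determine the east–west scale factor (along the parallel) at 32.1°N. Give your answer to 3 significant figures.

0.846

Cylindrical equal-area (φ₀ = 44.2°): h = cos φ / cos 44.2° along meridians, k = cos 44.2° / cos φ along parallels; h·k = 1.
k = cos 44.2° / cos 32.1° = 0.7169/0.8471 = 0.8463.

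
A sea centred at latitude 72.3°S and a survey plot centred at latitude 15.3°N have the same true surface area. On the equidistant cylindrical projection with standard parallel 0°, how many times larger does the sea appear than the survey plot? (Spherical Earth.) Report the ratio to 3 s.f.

In the plate carrée (x = Rλ, y = Rφ), meridians are true-scale (h = 1) and parallels are stretched by k = sec φ.
Areal scale at 72.3°: h·k = 1.000 × 3.289 = 3.289.
Areal scale at 15.3°: h·k = 1.000 × 1.037 = 1.037.
Ratio = 3.289/1.037 ≈ 3.17.

3.17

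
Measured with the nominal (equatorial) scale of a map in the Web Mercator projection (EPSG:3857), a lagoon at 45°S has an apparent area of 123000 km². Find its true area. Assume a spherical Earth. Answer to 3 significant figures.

Mercator is conformal, so the point scale is isotropic: h = k = sec φ = 1/cos φ.
Areal scale = k² = sec²φ = 1/cos²(45°) = 1/0.7071² = 2.000.
True area = apparent / (areal scale) = 123000 / 2.000 ≈ 61500 km².

61500 km²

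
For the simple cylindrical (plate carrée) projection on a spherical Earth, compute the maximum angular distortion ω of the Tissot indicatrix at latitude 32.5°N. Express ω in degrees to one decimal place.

For the equirectangular projection with φ₀ = 0 (plate carrée), h = 1 along meridians and k = sec φ along parallels.
At 32.5°: h = 1.000, k = 1.186; principal scales a = 1.186, b = 1.000.
sin(ω/2) = (a − b)/(a + b) = 0.1857/2.186 = 0.08496, so ω = 2 arcsin(0.08496) ≈ 9.7°.

9.7°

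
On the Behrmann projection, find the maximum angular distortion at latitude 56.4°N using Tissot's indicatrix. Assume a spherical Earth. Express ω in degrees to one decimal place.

49.7°

Behrmann is a cylindrical equal-area projection with standard parallels at ±30°. Cylindrical equal-area (φ₀ = 30°): h = cos φ / cos 30° along meridians, k = cos 30° / cos φ along parallels; h·k = 1.
At 56.4°: h = 0.6390, k = 1.565; principal scales a = 1.565, b = 0.6390.
sin(ω/2) = (a − b)/(a + b) = 0.9259/2.204 = 0.4201, so ω = 2 arcsin(0.4201) ≈ 49.7°.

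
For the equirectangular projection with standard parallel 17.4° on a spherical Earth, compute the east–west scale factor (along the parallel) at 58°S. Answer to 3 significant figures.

1.80

In the equirectangular projection with standard parallel φ₀ = 17.4° (x = Rλ cos φ₀, y = Rφ), meridians are true-scale (h = 1) and the parallel scale is k = cos φ₀ / cos φ.
k = cos 17.4° / cos 58° = 0.9542/0.5299 = 1.801.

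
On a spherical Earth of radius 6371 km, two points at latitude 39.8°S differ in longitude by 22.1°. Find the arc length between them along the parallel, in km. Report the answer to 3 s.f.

Arc length along a parallel = R cos φ · Δλ (with Δλ in radians).
= 6371 × cos 39.8° × (22.1° × π/180) = 6371 × 0.7683 × 0.3857 ≈ 1890 km.

1890 km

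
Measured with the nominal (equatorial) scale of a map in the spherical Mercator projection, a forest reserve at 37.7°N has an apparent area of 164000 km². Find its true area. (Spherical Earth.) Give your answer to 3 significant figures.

103000 km²

Mercator is conformal, so the point scale is isotropic: h = k = sec φ = 1/cos φ.
Areal scale = k² = sec²φ = 1/cos²(37.7°) = 1/0.7912² = 1.597.
True area = apparent / (areal scale) = 164000 / 1.597 ≈ 103000 km².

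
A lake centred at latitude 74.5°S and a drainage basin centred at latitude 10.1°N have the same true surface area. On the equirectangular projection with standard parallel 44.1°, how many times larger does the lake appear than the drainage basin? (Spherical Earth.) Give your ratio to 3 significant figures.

With standard parallel φ₀ = 44.1°, the equirectangular projection gives x = Rλ cos φ₀, y = Rφ, so h = 1 and k = cos 44.1° / cos φ.
Areal scale at 74.5°: h·k = 1.000 × 2.687 = 2.687.
Areal scale at 10.1°: h·k = 1.000 × 0.7294 = 0.7294.
Ratio = 2.687/0.7294 ≈ 3.68.

3.68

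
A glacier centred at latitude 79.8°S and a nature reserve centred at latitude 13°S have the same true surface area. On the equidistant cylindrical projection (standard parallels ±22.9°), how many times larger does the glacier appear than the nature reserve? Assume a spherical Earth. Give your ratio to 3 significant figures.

With standard parallel φ₀ = 22.9°, the equirectangular projection gives x = Rλ cos φ₀, y = Rφ, so h = 1 and k = cos 22.9° / cos φ.
Areal scale at 79.8°: h·k = 1.000 × 5.202 = 5.202.
Areal scale at 13°: h·k = 1.000 × 0.9454 = 0.9454.
Ratio = 5.202/0.9454 ≈ 5.50.

5.50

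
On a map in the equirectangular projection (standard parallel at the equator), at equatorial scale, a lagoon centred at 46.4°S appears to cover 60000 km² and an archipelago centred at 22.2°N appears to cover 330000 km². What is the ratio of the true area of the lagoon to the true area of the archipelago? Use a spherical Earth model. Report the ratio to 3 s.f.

0.135

On the plate carrée, areal scale = h·k = 1 × sec φ, so true area = apparent × cos φ.
True area of lagoon: 60000 × cos(46.4°) = 60000 × 0.6896 = 41380 km².
True area of archipelago: 330000 × cos(22.2°) = 330000 × 0.9259 = 305500 km².
Ratio = 41380 / 305500 ≈ 0.135.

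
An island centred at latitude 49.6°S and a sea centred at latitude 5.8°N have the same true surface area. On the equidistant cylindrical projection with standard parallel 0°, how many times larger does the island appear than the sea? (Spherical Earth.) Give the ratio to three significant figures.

1.54

Plate carrée maps x = Rλ, y = Rφ. The meridian scale is h = 1 and the parallel scale is k = 1/cos φ = sec φ.
Areal scale at 49.6°: h·k = 1.000 × 1.543 = 1.543.
Areal scale at 5.8°: h·k = 1.000 × 1.005 = 1.005.
Ratio = 1.543/1.005 ≈ 1.54.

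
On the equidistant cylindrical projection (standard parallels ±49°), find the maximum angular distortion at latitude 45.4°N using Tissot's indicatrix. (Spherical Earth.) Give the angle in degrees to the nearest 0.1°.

The equidistant cylindrical projection with φ₀ = 49° has h = 1 (meridians true) and k = cos φ₀ / cos φ along parallels.
At 45.4°: h = 1.000, k = 0.9344; principal scales a = 1.000, b = 0.9344.
sin(ω/2) = (a − b)/(a + b) = 0.06565/1.934 = 0.03394, so ω = 2 arcsin(0.03394) ≈ 3.9°.

3.9°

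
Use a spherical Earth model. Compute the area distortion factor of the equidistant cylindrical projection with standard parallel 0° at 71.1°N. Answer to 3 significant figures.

3.09

Plate carrée maps x = Rλ, y = Rφ. The meridian scale is h = 1 and the parallel scale is k = 1/cos φ = sec φ.
Areal scale = h·k = 1 × sec φ; at 71.1°, h = 1.000, k = 3.087, so h·k = 3.087.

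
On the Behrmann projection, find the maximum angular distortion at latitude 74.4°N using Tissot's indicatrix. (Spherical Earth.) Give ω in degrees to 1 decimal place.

Behrmann is a cylindrical equal-area projection with standard parallels at ±30°. Cylindrical equal-area (φ₀ = 30°): h = cos φ / cos 30° along meridians, k = cos 30° / cos φ along parallels; h·k = 1.
At 74.4°: h = 0.3105, k = 3.220; principal scales a = 3.220, b = 0.3105.
sin(ω/2) = (a − b)/(a + b) = 2.910/3.531 = 0.8241, so ω = 2 arcsin(0.8241) ≈ 111.0°.

111.0°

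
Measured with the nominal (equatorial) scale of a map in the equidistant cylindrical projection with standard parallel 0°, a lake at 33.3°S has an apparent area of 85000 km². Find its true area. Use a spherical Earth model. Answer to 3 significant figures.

71000 km²

For the equirectangular projection with φ₀ = 0 (plate carrée), h = 1 along meridians and k = sec φ along parallels.
Areal scale = h·k = 1 × sec φ; at 33.3°, h = 1.000, k = 1.196, so h·k = 1.196.
True area = apparent / (areal scale) = 85000 / 1.196 ≈ 71000 km².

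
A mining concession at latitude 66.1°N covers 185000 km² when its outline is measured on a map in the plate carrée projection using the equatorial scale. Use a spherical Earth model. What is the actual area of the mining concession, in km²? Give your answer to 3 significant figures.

Plate carrée maps x = Rλ, y = Rφ. The meridian scale is h = 1 and the parallel scale is k = 1/cos φ = sec φ.
Areal scale = h·k = 1 × sec φ; at 66.1°, h = 1.000, k = 2.468, so h·k = 2.468.
True area = apparent / (areal scale) = 185000 / 2.468 ≈ 75000 km².

75000 km²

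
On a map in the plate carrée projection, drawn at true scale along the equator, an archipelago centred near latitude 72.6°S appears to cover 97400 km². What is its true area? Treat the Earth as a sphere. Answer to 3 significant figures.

In the plate carrée (x = Rλ, y = Rφ), meridians are true-scale (h = 1) and parallels are stretched by k = sec φ.
Areal scale = h·k = 1 × sec φ; at 72.6°, h = 1.000, k = 3.344, so h·k = 3.344.
True area = apparent / (areal scale) = 97400 / 3.344 ≈ 29100 km².

29100 km²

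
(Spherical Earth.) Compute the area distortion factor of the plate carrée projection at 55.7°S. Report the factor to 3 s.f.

In the plate carrée (x = Rλ, y = Rφ), meridians are true-scale (h = 1) and parallels are stretched by k = sec φ.
Areal scale = h·k = 1 × sec φ; at 55.7°, h = 1.000, k = 1.775, so h·k = 1.775.

1.77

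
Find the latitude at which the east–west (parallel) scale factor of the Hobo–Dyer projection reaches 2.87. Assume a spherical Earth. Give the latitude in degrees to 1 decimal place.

74.0°

Hobo–Dyer is a cylindrical equal-area projection with standard parallels at ±37.5°. Cylindrical equal-area (φ₀ = 37.5°): h = cos φ / cos 37.5° along meridians, k = cos 37.5° / cos φ along parallels; h·k = 1.
k = cos φ₀ / cos φ = 2.87  ⇒  cos φ = cos 37.5° / 2.87 = 0.2764.
φ = arccos(0.2764) ≈ 74.0°.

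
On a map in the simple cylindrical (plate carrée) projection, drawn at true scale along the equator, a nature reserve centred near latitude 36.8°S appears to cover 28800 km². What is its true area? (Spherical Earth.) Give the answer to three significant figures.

23100 km²

In the plate carrée (x = Rλ, y = Rφ), meridians are true-scale (h = 1) and parallels are stretched by k = sec φ.
Areal scale = h·k = 1 × sec φ; at 36.8°, h = 1.000, k = 1.249, so h·k = 1.249.
True area = apparent / (areal scale) = 28800 / 1.249 ≈ 23100 km².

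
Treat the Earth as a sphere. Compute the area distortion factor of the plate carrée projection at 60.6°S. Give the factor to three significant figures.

For the equirectangular projection with φ₀ = 0 (plate carrée), h = 1 along meridians and k = sec φ along parallels.
Areal scale = h·k = 1 × sec φ; at 60.6°, h = 1.000, k = 2.037, so h·k = 2.037.

2.04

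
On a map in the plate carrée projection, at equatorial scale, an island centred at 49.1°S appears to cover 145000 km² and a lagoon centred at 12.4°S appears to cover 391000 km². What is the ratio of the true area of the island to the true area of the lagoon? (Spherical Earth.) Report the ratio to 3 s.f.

0.249

On the plate carrée, areal scale = h·k = 1 × sec φ, so true area = apparent × cos φ.
True area of island: 145000 × cos(49.1°) = 145000 × 0.6547 = 94940 km².
True area of lagoon: 391000 × cos(12.4°) = 391000 × 0.9767 = 381900 km².
Ratio = 94940 / 381900 ≈ 0.249.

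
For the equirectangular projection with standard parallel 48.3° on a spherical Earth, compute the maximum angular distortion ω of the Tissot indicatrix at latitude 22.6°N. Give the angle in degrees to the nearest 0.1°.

18.7°

The equidistant cylindrical projection with φ₀ = 48.3° has h = 1 (meridians true) and k = cos φ₀ / cos φ along parallels.
At 22.6°: h = 1.000, k = 0.7206; principal scales a = 1.000, b = 0.7206.
sin(ω/2) = (a − b)/(a + b) = 0.2794/1.721 = 0.1624, so ω = 2 arcsin(0.1624) ≈ 18.7°.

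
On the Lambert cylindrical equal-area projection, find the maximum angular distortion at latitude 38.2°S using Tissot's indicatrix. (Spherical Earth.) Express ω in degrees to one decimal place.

27.4°

The Lambert cylindrical equal-area projection is the cylindrical equal-area projection with its standard parallel at the equator (φ₀ = 0). Cylindrical equal-area (φ₀ = 0°): h = cos φ / cos 0° along meridians, k = cos 0° / cos φ along parallels; h·k = 1.
At 38.2°: h = 0.7859, k = 1.272; principal scales a = 1.272, b = 0.7859.
sin(ω/2) = (a − b)/(a + b) = 0.4866/2.058 = 0.2364, so ω = 2 arcsin(0.2364) ≈ 27.4°.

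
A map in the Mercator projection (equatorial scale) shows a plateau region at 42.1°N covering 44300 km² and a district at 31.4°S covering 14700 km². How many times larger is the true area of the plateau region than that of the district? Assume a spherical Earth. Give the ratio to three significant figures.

2.28

Since Mercator area scale is 1/cos²φ, the true area equals the apparent area multiplied by cos²φ.
True area of plateau region: 44300 × cos²(42.1°) = 44300 × 0.5505 = 24390 km².
True area of district: 14700 × cos²(31.4°) = 14700 × 0.7285 = 10710 km².
Ratio = 24390 / 10710 ≈ 2.28.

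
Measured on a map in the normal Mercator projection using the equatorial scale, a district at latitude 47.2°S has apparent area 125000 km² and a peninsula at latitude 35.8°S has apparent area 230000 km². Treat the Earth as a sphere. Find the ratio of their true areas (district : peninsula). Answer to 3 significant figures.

0.381

Since Mercator area scale is 1/cos²φ, the true area equals the apparent area multiplied by cos²φ.
True area of district: 125000 × cos²(47.2°) = 125000 × 0.4616 = 57710 km².
True area of peninsula: 230000 × cos²(35.8°) = 230000 × 0.6578 = 151300 km².
Ratio = 57710 / 151300 ≈ 0.381.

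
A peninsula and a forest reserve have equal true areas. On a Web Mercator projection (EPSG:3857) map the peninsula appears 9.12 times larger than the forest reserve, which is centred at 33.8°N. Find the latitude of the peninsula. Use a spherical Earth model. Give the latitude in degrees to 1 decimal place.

74.0°

On Mercator, (apparent₁)/(apparent₂) = sec²φ₁ / sec²φ₂ when true areas are equal.
cos²φ₂ / cos²φ₁ = 9.12  ⇒  cos φ₁ = cos 33.8° / √9.12 = 0.8310/3.020 = 0.2752.
φ₁ = arccos(0.2752) ≈ 74.0°.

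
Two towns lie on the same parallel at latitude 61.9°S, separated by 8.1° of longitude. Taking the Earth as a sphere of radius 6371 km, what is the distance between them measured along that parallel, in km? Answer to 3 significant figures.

424 km

Arc length along a parallel = R cos φ · Δλ (with Δλ in radians).
= 6371 × cos 61.9° × (8.1° × π/180) = 6371 × 0.4710 × 0.1414 ≈ 424 km.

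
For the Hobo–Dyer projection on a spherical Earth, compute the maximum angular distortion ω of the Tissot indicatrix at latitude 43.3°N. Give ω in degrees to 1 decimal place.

Hobo–Dyer is a cylindrical equal-area projection with standard parallels at ±37.5°. A cylindrical equal-area projection with standard parallel φ₀ has meridian scale h = cos φ / cos φ₀ and parallel scale k = cos φ₀ / cos φ (so areas are preserved, h·k = 1).
At 43.3°: h = 0.9173, k = 1.090; principal scales a = 1.090, b = 0.9173.
sin(ω/2) = (a − b)/(a + b) = 0.1728/2.007 = 0.08607, so ω = 2 arcsin(0.08607) ≈ 9.9°.

9.9°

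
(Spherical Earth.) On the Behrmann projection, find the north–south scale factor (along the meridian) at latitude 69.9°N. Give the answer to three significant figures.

Behrmann is a cylindrical equal-area projection with standard parallels at ±30°. For cylindrical equal-area with standard parallel φ₀, h = cos φ / cos φ₀ and k = cos φ₀ / cos φ, so h·k = 1.
h = cos 69.9° / cos 30° = 0.3437/0.8660 = 0.3968.

0.397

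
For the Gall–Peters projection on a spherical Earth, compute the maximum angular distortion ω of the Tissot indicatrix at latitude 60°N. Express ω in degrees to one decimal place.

Gall–Peters is a cylindrical equal-area projection with standard parallels at ±45°. For cylindrical equal-area with standard parallel φ₀, h = cos φ / cos φ₀ and k = cos φ₀ / cos φ, so h·k = 1.
At 60°: h = 0.7071, k = 1.414; principal scales a = 1.414, b = 0.7071.
sin(ω/2) = (a − b)/(a + b) = 0.7071/2.121 = 0.3333, so ω = 2 arcsin(0.3333) ≈ 38.9°.

38.9°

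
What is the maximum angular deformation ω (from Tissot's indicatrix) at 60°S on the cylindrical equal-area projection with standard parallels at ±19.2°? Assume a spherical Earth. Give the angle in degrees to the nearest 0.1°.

68.4°

A cylindrical equal-area projection with standard parallel φ₀ has meridian scale h = cos φ / cos φ₀ and parallel scale k = cos φ₀ / cos φ (so areas are preserved, h·k = 1).
At 60°: h = 0.5294, k = 1.889; principal scales a = 1.889, b = 0.5294.
sin(ω/2) = (a − b)/(a + b) = 1.359/2.418 = 0.5621, so ω = 2 arcsin(0.5621) ≈ 68.4°.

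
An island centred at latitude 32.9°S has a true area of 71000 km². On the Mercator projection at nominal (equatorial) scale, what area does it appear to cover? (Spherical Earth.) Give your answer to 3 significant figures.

101000 km²

For Mercator, h = k = sec φ (a conformal cylindrical projection has a single point scale, 1/cos φ).
Areal scale = k² = sec²φ = 1/cos²(32.9°) = 1/0.8396² = 1.419.
Apparent area = 71000 × 1.419 ≈ 101000 km².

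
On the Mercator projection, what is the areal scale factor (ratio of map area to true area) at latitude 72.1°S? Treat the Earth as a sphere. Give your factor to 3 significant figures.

The Mercator projection is conformal; its linear scale factor is the same in every direction and equals sec φ = 1/cos φ.
Areal scale = k² = sec²φ = 1/cos²(72.1°) = 1/0.3074² = 10.59.

10.6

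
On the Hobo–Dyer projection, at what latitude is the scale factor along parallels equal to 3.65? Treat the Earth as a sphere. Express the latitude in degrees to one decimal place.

77.4°

Hobo–Dyer is a cylindrical equal-area projection with standard parallels at ±37.5°. A cylindrical equal-area projection with standard parallel φ₀ has meridian scale h = cos φ / cos φ₀ and parallel scale k = cos φ₀ / cos φ (so areas are preserved, h·k = 1).
k = cos φ₀ / cos φ = 3.65  ⇒  cos φ = cos 37.5° / 3.65 = 0.2174.
φ = arccos(0.2174) ≈ 77.4°.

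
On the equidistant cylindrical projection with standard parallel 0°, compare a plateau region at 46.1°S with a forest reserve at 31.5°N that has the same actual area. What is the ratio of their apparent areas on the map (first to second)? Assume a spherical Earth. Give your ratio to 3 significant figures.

1.23

Plate carrée maps x = Rλ, y = Rφ. The meridian scale is h = 1 and the parallel scale is k = 1/cos φ = sec φ.
Areal scale at 46.1°: h·k = 1.000 × 1.442 = 1.442.
Areal scale at 31.5°: h·k = 1.000 × 1.173 = 1.173.
Ratio = 1.442/1.173 ≈ 1.23.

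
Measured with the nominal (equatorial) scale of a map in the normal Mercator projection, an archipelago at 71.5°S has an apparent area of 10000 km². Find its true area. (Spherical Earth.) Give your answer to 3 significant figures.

For Mercator, h = k = sec φ (a conformal cylindrical projection has a single point scale, 1/cos φ).
Areal scale = k² = sec²φ = 1/cos²(71.5°) = 1/0.3173² = 9.932.
True area = apparent / (areal scale) = 10000 / 9.932 ≈ 1010 km².

1010 km²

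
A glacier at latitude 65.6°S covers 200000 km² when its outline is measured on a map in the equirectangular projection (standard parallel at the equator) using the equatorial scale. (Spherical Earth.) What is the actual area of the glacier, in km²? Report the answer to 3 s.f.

82600 km²

In the plate carrée (x = Rλ, y = Rφ), meridians are true-scale (h = 1) and parallels are stretched by k = sec φ.
Areal scale = h·k = 1 × sec φ; at 65.6°, h = 1.000, k = 2.421, so h·k = 2.421.
True area = apparent / (areal scale) = 200000 / 2.421 ≈ 82600 km².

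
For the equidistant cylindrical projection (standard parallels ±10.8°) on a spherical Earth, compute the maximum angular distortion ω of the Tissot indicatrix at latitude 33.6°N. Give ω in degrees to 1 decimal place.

9.4°

The equidistant cylindrical projection with φ₀ = 10.8° has h = 1 (meridians true) and k = cos φ₀ / cos φ along parallels.
At 33.6°: h = 1.000, k = 1.179; principal scales a = 1.179, b = 1.000.
sin(ω/2) = (a − b)/(a + b) = 0.1793/2.179 = 0.08229, so ω = 2 arcsin(0.08229) ≈ 9.4°.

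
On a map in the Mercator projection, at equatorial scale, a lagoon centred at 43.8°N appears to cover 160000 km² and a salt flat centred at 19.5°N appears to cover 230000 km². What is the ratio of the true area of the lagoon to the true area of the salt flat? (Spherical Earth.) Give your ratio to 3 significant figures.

0.408

On Mercator the areal scale is sec²φ, so true area = apparent × cos²φ.
True area of lagoon: 160000 × cos²(43.8°) = 160000 × 0.5209 = 83350 km².
True area of salt flat: 230000 × cos²(19.5°) = 230000 × 0.8886 = 204400 km².
Ratio = 83350 / 204400 ≈ 0.408.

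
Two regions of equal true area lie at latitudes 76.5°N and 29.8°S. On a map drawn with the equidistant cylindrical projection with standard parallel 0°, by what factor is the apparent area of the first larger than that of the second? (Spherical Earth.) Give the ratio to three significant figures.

3.72

In the plate carrée (x = Rλ, y = Rφ), meridians are true-scale (h = 1) and parallels are stretched by k = sec φ.
Areal scale at 76.5°: h·k = 1.000 × 4.284 = 4.284.
Areal scale at 29.8°: h·k = 1.000 × 1.152 = 1.152.
Ratio = 4.284/1.152 ≈ 3.72.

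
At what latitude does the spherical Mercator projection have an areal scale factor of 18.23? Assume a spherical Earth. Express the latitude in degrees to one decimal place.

Mercator areal scale is sec²φ.
sec²φ = 18.23  ⇒  cos²φ = 0.05485  ⇒  cos φ = 0.2342.
φ = arccos(0.2342) ≈ 76.5°.

76.5°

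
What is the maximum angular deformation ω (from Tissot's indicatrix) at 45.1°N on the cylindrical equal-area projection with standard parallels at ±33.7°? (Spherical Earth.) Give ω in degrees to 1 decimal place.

A cylindrical equal-area projection with standard parallel φ₀ has meridian scale h = cos φ / cos φ₀ and parallel scale k = cos φ₀ / cos φ (so areas are preserved, h·k = 1).
At 45.1°: h = 0.8485, k = 1.179; principal scales a = 1.179, b = 0.8485.
sin(ω/2) = (a − b)/(a + b) = 0.3302/2.027 = 0.1629, so ω = 2 arcsin(0.1629) ≈ 18.7°.

18.7°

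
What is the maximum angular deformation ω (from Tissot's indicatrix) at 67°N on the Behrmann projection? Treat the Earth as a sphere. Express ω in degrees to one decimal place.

Behrmann is a cylindrical equal-area projection with standard parallels at ±30°. For cylindrical equal-area with standard parallel φ₀, h = cos φ / cos φ₀ and k = cos φ₀ / cos φ, so h·k = 1.
At 67°: h = 0.4512, k = 2.216; principal scales a = 2.216, b = 0.4512.
sin(ω/2) = (a − b)/(a + b) = 1.765/2.668 = 0.6617, so ω = 2 arcsin(0.6617) ≈ 82.9°.

82.9°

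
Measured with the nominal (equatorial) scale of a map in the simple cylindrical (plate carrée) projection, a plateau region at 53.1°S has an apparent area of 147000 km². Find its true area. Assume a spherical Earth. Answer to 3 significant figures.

For the equirectangular projection with φ₀ = 0 (plate carrée), h = 1 along meridians and k = sec φ along parallels.
Areal scale = h·k = 1 × sec φ; at 53.1°, h = 1.000, k = 1.666, so h·k = 1.666.
True area = apparent / (areal scale) = 147000 / 1.666 ≈ 88300 km².

88300 km²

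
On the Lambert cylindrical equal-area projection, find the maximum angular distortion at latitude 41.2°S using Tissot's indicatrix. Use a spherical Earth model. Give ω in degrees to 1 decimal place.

The Lambert cylindrical equal-area projection is the cylindrical equal-area projection with its standard parallel at the equator (φ₀ = 0). Cylindrical equal-area (φ₀ = 0°): h = cos φ / cos 0° along meridians, k = cos 0° / cos φ along parallels; h·k = 1.
At 41.2°: h = 0.7524, k = 1.329; principal scales a = 1.329, b = 0.7524.
sin(ω/2) = (a − b)/(a + b) = 0.5766/2.081 = 0.2770, so ω = 2 arcsin(0.2770) ≈ 32.2°.

32.2°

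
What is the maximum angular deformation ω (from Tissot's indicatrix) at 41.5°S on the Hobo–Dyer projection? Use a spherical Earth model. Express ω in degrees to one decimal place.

6.6°

Hobo–Dyer is a cylindrical equal-area projection with standard parallels at ±37.5°. Cylindrical equal-area (φ₀ = 37.5°): h = cos φ / cos 37.5° along meridians, k = cos 37.5° / cos φ along parallels; h·k = 1.
At 41.5°: h = 0.9440, k = 1.059; principal scales a = 1.059, b = 0.9440.
sin(ω/2) = (a − b)/(a + b) = 0.1152/2.003 = 0.05753, so ω = 2 arcsin(0.05753) ≈ 6.6°.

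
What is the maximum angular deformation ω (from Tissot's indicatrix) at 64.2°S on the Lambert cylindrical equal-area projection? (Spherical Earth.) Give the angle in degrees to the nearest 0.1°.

The Lambert cylindrical equal-area projection is the cylindrical equal-area projection with its standard parallel at the equator (φ₀ = 0). For cylindrical equal-area with standard parallel φ₀, h = cos φ / cos φ₀ and k = cos φ₀ / cos φ, so h·k = 1.
At 64.2°: h = 0.4352, k = 2.298; principal scales a = 2.298, b = 0.4352.
sin(ω/2) = (a − b)/(a + b) = 1.862/2.733 = 0.6815, so ω = 2 arcsin(0.6815) ≈ 85.9°.

85.9°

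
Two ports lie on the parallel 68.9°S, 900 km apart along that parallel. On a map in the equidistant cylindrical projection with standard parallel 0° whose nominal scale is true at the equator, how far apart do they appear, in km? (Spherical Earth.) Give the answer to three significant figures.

Plate carrée maps x = Rλ, y = Rφ. The meridian scale is h = 1 and the parallel scale is k = 1/cos φ = sec φ.
Along the parallel, k = sec 68.9° = 1/0.3600 = 2.778.
Map distance = 900 × 2.778 ≈ 2500 km.

2500 km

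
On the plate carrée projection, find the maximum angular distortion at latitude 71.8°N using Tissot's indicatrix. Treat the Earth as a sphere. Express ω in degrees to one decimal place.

63.2°

Plate carrée maps x = Rλ, y = Rφ. The meridian scale is h = 1 and the parallel scale is k = 1/cos φ = sec φ.
At 71.8°: h = 1.000, k = 3.202; principal scales a = 3.202, b = 1.000.
sin(ω/2) = (a − b)/(a + b) = 2.202/4.202 = 0.5240, so ω = 2 arcsin(0.5240) ≈ 63.2°.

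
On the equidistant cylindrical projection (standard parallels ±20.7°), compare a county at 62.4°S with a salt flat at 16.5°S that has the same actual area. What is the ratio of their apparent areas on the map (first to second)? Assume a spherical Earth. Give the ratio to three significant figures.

2.07

The equidistant cylindrical projection with φ₀ = 20.7° has h = 1 (meridians true) and k = cos φ₀ / cos φ along parallels.
Areal scale at 62.4°: h·k = 1.000 × 2.019 = 2.019.
Areal scale at 16.5°: h·k = 1.000 × 0.9756 = 0.9756.
Ratio = 2.019/0.9756 ≈ 2.07.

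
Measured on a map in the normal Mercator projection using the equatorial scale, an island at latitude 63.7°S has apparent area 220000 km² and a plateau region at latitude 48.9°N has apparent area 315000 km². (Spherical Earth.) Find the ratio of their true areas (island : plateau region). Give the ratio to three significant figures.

On Mercator the areal scale is sec²φ, so true area = apparent × cos²φ.
True area of island: 220000 × cos²(63.7°) = 220000 × 0.1963 = 43190 km².
True area of plateau region: 315000 × cos²(48.9°) = 315000 × 0.4321 = 136100 km².
Ratio = 43190 / 136100 ≈ 0.317.

0.317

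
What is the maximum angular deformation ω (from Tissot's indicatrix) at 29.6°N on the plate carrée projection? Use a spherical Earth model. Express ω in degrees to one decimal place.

8.0°

In the plate carrée (x = Rλ, y = Rφ), meridians are true-scale (h = 1) and parallels are stretched by k = sec φ.
At 29.6°: h = 1.000, k = 1.150; principal scales a = 1.150, b = 1.000.
sin(ω/2) = (a − b)/(a + b) = 0.1501/2.150 = 0.06981, so ω = 2 arcsin(0.06981) ≈ 8.0°.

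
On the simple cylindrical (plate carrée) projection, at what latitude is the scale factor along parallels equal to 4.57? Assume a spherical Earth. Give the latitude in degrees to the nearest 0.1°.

77.4°

Plate carrée: h = 1, k = sec φ along parallels.
sec φ = 4.57  ⇒  cos φ = 0.2188  ⇒  φ ≈ 77.4°.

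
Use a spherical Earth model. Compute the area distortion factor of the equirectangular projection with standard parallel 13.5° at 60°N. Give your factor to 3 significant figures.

1.94

The equidistant cylindrical projection with φ₀ = 13.5° has h = 1 (meridians true) and k = cos φ₀ / cos φ along parallels.
Areal scale = h·k = 1 × cos φ₀ / cos φ; at 60°, h = 1.000, k = 1.945, so h·k = 1.945.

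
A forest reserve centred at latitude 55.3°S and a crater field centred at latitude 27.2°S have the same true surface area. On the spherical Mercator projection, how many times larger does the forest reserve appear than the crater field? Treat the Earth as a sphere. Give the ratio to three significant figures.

2.44

On Mercator, area is exaggerated by sec²φ = 1/cos²φ.
At 55.3°: sec²(55.3°) = 1/0.5693² = 3.086.
At 27.2°: sec²(27.2°) = 1/0.8894² = 1.264.
Ratio = 3.086/1.264 = cos²(27.2°)/cos²(55.3°) ≈ 2.44.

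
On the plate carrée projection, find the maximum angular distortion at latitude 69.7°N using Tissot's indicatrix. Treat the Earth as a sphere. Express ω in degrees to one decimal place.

58.0°

Plate carrée maps x = Rλ, y = Rφ. The meridian scale is h = 1 and the parallel scale is k = 1/cos φ = sec φ.
At 69.7°: h = 1.000, k = 2.882; principal scales a = 2.882, b = 1.000.
sin(ω/2) = (a − b)/(a + b) = 1.882/3.882 = 0.4849, so ω = 2 arcsin(0.4849) ≈ 58.0°.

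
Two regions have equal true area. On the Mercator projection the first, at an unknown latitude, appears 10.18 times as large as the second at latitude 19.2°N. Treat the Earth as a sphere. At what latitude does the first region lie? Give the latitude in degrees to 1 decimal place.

For equal true areas on Mercator, apparent areas scale as sec²φ, so the ratio is cos²φ₂ / cos²φ₁.
cos²φ₂ / cos²φ₁ = 10.18  ⇒  cos φ₁ = cos 19.2° / √10.18 = 0.9444/3.191 = 0.2960.
φ₁ = arccos(0.2960) ≈ 72.8°.

72.8°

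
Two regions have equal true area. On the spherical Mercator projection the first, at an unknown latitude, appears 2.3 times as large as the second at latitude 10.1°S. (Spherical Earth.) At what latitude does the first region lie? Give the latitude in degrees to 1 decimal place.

49.5°

For equal true areas on Mercator, apparent areas scale as sec²φ, so the ratio is cos²φ₂ / cos²φ₁.
cos²φ₂ / cos²φ₁ = 2.3  ⇒  cos φ₁ = cos 10.1° / √2.3 = 0.9845/1.517 = 0.6492.
φ₁ = arccos(0.6492) ≈ 49.5°.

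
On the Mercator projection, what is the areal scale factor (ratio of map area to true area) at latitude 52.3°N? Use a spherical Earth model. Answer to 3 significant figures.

2.67

Mercator is conformal, so the point scale is isotropic: h = k = sec φ = 1/cos φ.
Areal scale = k² = sec²φ = 1/cos²(52.3°) = 1/0.6115² = 2.674.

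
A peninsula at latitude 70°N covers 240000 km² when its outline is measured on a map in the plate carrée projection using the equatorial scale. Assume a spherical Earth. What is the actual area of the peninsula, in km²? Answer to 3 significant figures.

For the equirectangular projection with φ₀ = 0 (plate carrée), h = 1 along meridians and k = sec φ along parallels.
Areal scale = h·k = 1 × sec φ; at 70°, h = 1.000, k = 2.924, so h·k = 2.924.
True area = apparent / (areal scale) = 240000 / 2.924 ≈ 82100 km².

82100 km²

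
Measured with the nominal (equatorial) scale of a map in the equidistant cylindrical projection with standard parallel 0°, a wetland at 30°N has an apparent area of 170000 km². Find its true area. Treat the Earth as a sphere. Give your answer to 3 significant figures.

For the equirectangular projection with φ₀ = 0 (plate carrée), h = 1 along meridians and k = sec φ along parallels.
Areal scale = h·k = 1 × sec φ; at 30°, h = 1.000, k = 1.155, so h·k = 1.155.
True area = apparent / (areal scale) = 170000 / 1.155 ≈ 147000 km².

147000 km²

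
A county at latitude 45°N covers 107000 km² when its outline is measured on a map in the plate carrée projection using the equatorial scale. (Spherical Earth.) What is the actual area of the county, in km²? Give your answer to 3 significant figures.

75700 km²

For the equirectangular projection with φ₀ = 0 (plate carrée), h = 1 along meridians and k = sec φ along parallels.
Areal scale = h·k = 1 × sec φ; at 45°, h = 1.000, k = 1.414, so h·k = 1.414.
True area = apparent / (areal scale) = 107000 / 1.414 ≈ 75700 km².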